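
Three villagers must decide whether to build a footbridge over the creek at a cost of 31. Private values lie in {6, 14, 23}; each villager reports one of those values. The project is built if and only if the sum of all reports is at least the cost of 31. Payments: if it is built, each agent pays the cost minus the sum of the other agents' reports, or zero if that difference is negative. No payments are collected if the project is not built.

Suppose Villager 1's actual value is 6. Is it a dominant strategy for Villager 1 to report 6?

Yes

Check each profile of the others' reports and compare truth against every alternative report.
Others report (6, 14): truth gives 0, best alternative gives -5.
Others report (14, 6): truth gives 0, best alternative gives -5.
Others report (14, 23): truth gives 6, best alternative gives 6.
Others report (23, 14): truth gives 6, best alternative gives 6.
Others report (23, 23): truth gives 6, best alternative gives 6.
Others report (6, 23): truth gives 4, best alternative gives 4.
(Remaining 3 profiles checked similarly; truth is weakly best in each.)
In every case the truthful report is at least as good as any alternative, so it is a dominant strategy.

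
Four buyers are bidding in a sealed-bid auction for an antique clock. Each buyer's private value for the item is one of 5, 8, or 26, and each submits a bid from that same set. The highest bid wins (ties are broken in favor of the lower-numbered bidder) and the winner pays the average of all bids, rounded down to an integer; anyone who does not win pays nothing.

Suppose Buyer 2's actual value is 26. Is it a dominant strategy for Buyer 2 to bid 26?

Consider the case where Buyer 1 bids 5, Buyer 3 bids 5 and Buyer 4 bids 5.
Truthful bid 26: wins, pays 10, utility 26 - 10 = 16.
Bid 8 instead: wins, pays 5, utility 26 - 5 = 21.
Since 21 > 16, bidding 8 is strictly better here, so truthful bidding is not dominant.

No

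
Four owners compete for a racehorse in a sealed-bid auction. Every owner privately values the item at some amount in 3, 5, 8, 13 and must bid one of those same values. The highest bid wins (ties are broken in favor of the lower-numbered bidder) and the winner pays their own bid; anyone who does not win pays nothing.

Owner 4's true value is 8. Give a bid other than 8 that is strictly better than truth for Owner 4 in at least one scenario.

5

Suppose Owner 1 bids 3, Owner 2 bids 3 and Owner 3 bids 3.
Bid 8: wins, pays 8, utility 8 - 8 = 0.
Bid 5: wins, pays 5, utility 8 - 5 = 3.
So bidding 5 beats truth here (3 > 0).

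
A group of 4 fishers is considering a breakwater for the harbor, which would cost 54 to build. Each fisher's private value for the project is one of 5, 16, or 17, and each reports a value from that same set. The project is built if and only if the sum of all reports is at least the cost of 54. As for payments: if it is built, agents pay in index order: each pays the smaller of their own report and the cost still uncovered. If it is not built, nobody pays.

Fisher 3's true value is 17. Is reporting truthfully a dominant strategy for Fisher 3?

No

Consider the case where Fisher 1 reports 5, Fisher 2 reports 16 and Fisher 4 reports 17.
Truthful report 17: project built, pays 17, utility 17 - 17 = 0.
Report 16 instead: project built, pays 16, utility 17 - 16 = 1.
Since 1 > 0, reporting 16 is strictly better here, so truthful reporting is not dominant.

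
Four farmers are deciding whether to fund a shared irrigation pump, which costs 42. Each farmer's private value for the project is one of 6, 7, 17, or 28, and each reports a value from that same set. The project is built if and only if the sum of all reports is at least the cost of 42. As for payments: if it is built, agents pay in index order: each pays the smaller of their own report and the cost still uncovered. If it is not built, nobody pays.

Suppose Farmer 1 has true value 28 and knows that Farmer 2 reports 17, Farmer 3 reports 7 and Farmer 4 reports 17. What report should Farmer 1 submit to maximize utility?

6

Report 6: project built, pays 6, utility 28 - 6 = 22.
Report 7: project built, pays 7, utility 28 - 7 = 21.
Report 17: project built, pays 17, utility 28 - 17 = 11.
Report 28: project built, pays 28, utility 28 - 28 = 0.
The best choice is 6 with utility 22.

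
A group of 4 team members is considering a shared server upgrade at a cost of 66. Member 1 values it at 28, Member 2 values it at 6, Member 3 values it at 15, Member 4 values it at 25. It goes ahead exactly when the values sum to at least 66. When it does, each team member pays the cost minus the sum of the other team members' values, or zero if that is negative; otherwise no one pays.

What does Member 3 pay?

7

Total value 74 ≥ cost 66, so the project is built.
The other team members' values sum to 59.
Cost minus that sum is 66 - 59 = 7.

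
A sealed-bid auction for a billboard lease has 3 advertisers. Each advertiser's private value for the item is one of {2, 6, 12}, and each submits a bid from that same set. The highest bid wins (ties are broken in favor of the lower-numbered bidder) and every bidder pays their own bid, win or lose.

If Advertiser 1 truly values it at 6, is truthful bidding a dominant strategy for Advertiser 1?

No

Consider the case where Advertiser 2 bids 2 and Advertiser 3 bids 2.
Truthful bid 6: wins, pays 6, utility 6 - 6 = 0.
Bid 2 instead: wins, pays 2, utility 6 - 2 = 4.
Since 4 > 0, bidding 2 is strictly better here, so truthful bidding is not dominant.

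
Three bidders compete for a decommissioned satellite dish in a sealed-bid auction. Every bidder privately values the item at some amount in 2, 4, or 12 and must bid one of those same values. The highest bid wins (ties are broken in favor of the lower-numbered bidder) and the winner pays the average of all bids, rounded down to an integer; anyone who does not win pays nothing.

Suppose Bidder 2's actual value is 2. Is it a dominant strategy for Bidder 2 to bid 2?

Yes

Check each profile of the others' bids and compare truth against every alternative bid.
Others bid (2, 4): truth gives 0, best alternative gives -1.
Others bid (2, 2): truth gives 0, best alternative gives 0.
Others bid (2, 12): truth gives 0, best alternative gives 0.
Others bid (4, 2): truth gives 0, best alternative gives 0.
Others bid (4, 4): truth gives 0, best alternative gives 0.
Others bid (4, 12): truth gives 0, best alternative gives 0.
(Remaining 3 profiles checked similarly; truth is weakly best in each.)
In every case the truthful bid is at least as good as any alternative, so it is a dominant strategy.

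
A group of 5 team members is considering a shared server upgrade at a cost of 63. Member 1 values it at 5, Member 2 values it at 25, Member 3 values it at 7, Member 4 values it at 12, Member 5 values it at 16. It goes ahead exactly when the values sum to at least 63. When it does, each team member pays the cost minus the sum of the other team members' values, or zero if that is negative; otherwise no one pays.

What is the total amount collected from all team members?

Total value 65 ≥ cost 63, so it is built.
Member 1: others sum to 60; max(0, 63 - 60) = 3.
Member 2: others sum to 40; max(0, 63 - 40) = 23.
Member 3: others sum to 58; max(0, 63 - 58) = 5.
Member 4: others sum to 53; max(0, 63 - 53) = 10.
Member 5: others sum to 49; max(0, 63 - 49) = 14.
Total collected = 3 + 23 + 5 + 10 + 14 = 55.

55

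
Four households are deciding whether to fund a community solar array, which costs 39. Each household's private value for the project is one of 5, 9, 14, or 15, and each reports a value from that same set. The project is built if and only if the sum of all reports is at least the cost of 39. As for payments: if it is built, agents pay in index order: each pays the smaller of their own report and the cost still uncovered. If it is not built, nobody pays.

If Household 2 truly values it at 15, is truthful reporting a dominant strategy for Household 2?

No

Consider the case where Household 1 reports 5, Household 3 reports 5 and Household 4 reports 15.
Truthful report 15: project built, pays 15, utility 15 - 15 = 0.
Report 14 instead: project built, pays 14, utility 15 - 14 = 1.
Since 1 > 0, reporting 14 is strictly better here, so truthful reporting is not dominant.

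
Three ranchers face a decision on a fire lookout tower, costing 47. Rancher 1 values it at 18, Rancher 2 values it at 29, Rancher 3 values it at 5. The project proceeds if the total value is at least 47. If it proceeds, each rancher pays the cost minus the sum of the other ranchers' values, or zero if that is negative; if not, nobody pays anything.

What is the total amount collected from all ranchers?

37

Total value 52 ≥ cost 47, so it is built.
Rancher 1: others sum to 34; max(0, 47 - 34) = 13.
Rancher 2: others sum to 23; max(0, 47 - 23) = 24.
Rancher 3: others sum to 47; max(0, 47 - 47) = 0.
Total collected = 13 + 24 + 0 = 37.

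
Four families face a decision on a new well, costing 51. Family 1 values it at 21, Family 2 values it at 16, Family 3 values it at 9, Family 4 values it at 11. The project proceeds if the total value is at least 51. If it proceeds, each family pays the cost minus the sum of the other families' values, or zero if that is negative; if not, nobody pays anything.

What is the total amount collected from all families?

Total value 57 ≥ cost 51, so it is built.
Family 1: others sum to 36; max(0, 51 - 36) = 15.
Family 2: others sum to 41; max(0, 51 - 41) = 10.
Family 3: others sum to 48; max(0, 51 - 48) = 3.
Family 4: others sum to 46; max(0, 51 - 46) = 5.
Total collected = 15 + 10 + 3 + 5 = 33.

33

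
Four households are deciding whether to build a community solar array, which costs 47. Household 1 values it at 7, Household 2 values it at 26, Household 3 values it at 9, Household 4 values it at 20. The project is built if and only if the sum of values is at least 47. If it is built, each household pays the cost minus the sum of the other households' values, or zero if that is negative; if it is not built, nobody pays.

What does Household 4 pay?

5

Total value 62 ≥ cost 47, so the project is built.
The other households' values sum to 42.
Cost minus that sum is 47 - 42 = 5.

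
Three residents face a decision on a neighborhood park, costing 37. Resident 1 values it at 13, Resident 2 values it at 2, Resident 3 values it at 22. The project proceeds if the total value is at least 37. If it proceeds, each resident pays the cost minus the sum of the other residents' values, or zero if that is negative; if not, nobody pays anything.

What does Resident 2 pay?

Total value 37 ≥ cost 37, so the project is built.
The other residents' values sum to 35.
Cost minus that sum is 37 - 35 = 2.

2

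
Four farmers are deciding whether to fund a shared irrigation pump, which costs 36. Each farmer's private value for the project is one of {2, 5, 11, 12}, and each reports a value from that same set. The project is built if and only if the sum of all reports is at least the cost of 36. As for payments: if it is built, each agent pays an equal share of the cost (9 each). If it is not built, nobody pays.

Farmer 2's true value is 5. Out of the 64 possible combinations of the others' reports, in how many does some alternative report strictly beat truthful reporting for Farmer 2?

Others report (11, 11, 11): truth gives -4; report 2 gives 0 > -4. Violating.
Others report (2, 2, 2): truth gives 0; no alternative beats it.
Others report (2, 2, 5): truth gives 0; no alternative beats it.
(Checking all 64 profiles: 1 has a profitable deviation, 63 do not.)

1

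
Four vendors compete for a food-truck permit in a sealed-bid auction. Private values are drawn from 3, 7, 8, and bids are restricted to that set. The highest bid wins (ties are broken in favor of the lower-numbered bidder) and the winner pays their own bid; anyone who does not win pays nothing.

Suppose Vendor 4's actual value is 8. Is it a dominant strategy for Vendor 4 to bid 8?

Consider the case where Vendor 1 bids 3, Vendor 2 bids 3 and Vendor 3 bids 3.
Truthful bid 8: wins, pays 8, utility 8 - 8 = 0.
Bid 7 instead: wins, pays 7, utility 8 - 7 = 1.
Since 1 > 0, bidding 7 is strictly better here, so truthful bidding is not dominant.

No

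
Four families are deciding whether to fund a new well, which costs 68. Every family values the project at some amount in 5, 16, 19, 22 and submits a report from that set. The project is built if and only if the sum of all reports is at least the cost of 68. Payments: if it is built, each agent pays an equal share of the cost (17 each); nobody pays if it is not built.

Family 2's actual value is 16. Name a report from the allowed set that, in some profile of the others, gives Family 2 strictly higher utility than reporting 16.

Suppose Family 1 reports 16, Family 3 reports 16 and Family 4 reports 22.
Report 16: project built, pays 17, utility 16 - 17 = -1.
Report 5: project not built, utility 0.
So reporting 5 beats truth here (0 > -1).

5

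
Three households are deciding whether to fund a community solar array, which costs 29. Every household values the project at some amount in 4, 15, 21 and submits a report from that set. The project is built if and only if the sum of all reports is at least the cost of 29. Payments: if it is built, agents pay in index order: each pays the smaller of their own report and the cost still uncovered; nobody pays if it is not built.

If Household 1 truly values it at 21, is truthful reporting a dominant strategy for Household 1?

No

Consider the case where Household 2 reports 4 and Household 3 reports 15.
Truthful report 21: project built, pays 21, utility 21 - 21 = 0.
Report 15 instead: project built, pays 15, utility 21 - 15 = 6.
Since 6 > 0, reporting 15 is strictly better here, so truthful reporting is not dominant.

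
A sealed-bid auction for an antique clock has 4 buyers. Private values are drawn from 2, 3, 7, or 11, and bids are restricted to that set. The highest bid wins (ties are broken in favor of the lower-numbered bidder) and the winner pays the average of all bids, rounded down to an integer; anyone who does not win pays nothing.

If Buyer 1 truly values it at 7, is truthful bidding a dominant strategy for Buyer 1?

Consider the case where Buyer 2 bids 2, Buyer 3 bids 2 and Buyer 4 bids 2.
Truthful bid 7: wins, pays 3, utility 7 - 3 = 4.
Bid 2 instead: wins, pays 2, utility 7 - 2 = 5.
Since 5 > 4, bidding 2 is strictly better here, so truthful bidding is not dominant.

No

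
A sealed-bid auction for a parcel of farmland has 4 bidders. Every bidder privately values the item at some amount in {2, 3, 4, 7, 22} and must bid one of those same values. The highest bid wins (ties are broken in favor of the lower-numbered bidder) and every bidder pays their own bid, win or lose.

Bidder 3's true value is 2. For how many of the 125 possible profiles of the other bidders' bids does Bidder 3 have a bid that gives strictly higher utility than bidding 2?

Others bid (2, 2, 2): truth gives -2; bid 3 gives -1 > -2. Violating.
Others bid (2, 2, 3): truth gives -2; bid 3 gives -1 > -2. Violating.
Others bid (2, 2, 4): truth gives -2; no alternative beats it.
Others bid (2, 2, 7): truth gives -2; no alternative beats it.
(Checking all 125 profiles: 2 have a profitable deviation, 123 do not.)

2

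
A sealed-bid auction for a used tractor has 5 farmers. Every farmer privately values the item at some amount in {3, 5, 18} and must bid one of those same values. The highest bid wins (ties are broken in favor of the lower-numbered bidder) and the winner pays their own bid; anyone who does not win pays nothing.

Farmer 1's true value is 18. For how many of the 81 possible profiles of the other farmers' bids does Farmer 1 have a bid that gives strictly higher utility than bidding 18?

16

Others bid (3, 3, 3, 3): truth gives 0; bid 3 gives 15 > 0. Violating.
Others bid (3, 3, 3, 5): truth gives 0; bid 5 gives 13 > 0. Violating.
Others bid (3, 3, 5, 3): truth gives 0; bid 5 gives 13 > 0. Violating.
Others bid (3, 3, 5, 5): truth gives 0; bid 5 gives 13 > 0. Violating.
Others bid (3, 3, 3, 18): truth gives 0; no alternative beats it.
Others bid (3, 3, 5, 18): truth gives 0; no alternative beats it.
(Checking all 81 profiles: 16 have a profitable deviation, 65 do not.)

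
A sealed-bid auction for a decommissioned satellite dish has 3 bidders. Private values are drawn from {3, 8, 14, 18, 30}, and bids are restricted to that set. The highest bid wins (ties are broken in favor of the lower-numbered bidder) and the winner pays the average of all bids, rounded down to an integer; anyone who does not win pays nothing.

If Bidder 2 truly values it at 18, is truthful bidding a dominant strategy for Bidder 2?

Consider the case where Bidder 1 bids 3 and Bidder 3 bids 3.
Truthful bid 18: wins, pays 8, utility 18 - 8 = 10.
Bid 8 instead: wins, pays 4, utility 18 - 4 = 14.
Since 14 > 10, bidding 8 is strictly better here, so truthful bidding is not dominant.

No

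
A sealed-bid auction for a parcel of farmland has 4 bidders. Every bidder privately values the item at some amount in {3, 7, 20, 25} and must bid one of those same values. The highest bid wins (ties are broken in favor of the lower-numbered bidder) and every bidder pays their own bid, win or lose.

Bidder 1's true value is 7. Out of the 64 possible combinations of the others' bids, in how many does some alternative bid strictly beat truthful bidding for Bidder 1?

57

Others bid (3, 3, 3): truth gives 0; bid 3 gives 4 > 0. Violating.
Others bid (3, 3, 20): truth gives -7; bid 3 gives -3 > -7. Violating.
Others bid (3, 3, 25): truth gives -7; bid 3 gives -3 > -7. Violating.
Others bid (3, 7, 20): truth gives -7; bid 3 gives -3 > -7. Violating.
Others bid (3, 3, 7): truth gives 0; no alternative beats it.
Others bid (3, 7, 3): truth gives 0; no alternative beats it.
(Checking all 64 profiles: 57 have a profitable deviation, 7 do not.)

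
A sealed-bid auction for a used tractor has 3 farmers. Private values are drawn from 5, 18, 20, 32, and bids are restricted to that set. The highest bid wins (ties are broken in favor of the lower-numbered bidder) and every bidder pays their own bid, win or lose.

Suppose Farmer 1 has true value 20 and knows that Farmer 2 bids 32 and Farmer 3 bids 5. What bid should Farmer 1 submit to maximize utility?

Bid 5: loses but pays 5, utility -5.
Bid 18: loses but pays 18, utility -18.
Bid 20: loses but pays 20, utility -20.
Bid 32: wins, pays 32, utility 20 - 32 = -12.
The best choice is 5 with utility -5.

5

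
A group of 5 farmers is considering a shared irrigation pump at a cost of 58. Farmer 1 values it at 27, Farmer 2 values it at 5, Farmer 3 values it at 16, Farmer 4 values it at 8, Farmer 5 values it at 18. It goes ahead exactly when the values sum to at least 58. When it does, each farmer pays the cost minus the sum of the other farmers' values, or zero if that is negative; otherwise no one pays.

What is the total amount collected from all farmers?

Total value 74 ≥ cost 58, so it is built.
Farmer 1: others sum to 47; max(0, 58 - 47) = 11.
Farmer 2: others sum to 69; max(0, 58 - 69) = 0.
Farmer 3: others sum to 58; max(0, 58 - 58) = 0.
Farmer 4: others sum to 66; max(0, 58 - 66) = 0.
Farmer 5: others sum to 56; max(0, 58 - 56) = 2.
Total collected = 11 + 0 + 0 + 0 + 2 = 13.

13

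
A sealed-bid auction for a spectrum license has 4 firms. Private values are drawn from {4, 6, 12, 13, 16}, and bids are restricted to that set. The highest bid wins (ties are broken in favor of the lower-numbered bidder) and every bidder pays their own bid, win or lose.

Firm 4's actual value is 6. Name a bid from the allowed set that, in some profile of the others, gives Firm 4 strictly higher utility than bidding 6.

4

Suppose Firm 1 bids 4, Firm 2 bids 4 and Firm 3 bids 6.
Bid 6: loses but pays 6, utility -6.
Bid 4: loses but pays 4, utility -4.
So bidding 4 beats truth here (-4 > -6).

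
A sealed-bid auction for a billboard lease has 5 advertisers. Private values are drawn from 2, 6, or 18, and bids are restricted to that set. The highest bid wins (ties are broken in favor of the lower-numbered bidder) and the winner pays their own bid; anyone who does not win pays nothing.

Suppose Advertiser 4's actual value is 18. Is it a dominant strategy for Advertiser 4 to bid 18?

No

Consider the case where Advertiser 1 bids 2, Advertiser 2 bids 2, Advertiser 3 bids 2 and Advertiser 5 bids 2.
Truthful bid 18: wins, pays 18, utility 18 - 18 = 0.
Bid 6 instead: wins, pays 6, utility 18 - 6 = 12.
Since 12 > 0, bidding 6 is strictly better here, so truthful bidding is not dominant.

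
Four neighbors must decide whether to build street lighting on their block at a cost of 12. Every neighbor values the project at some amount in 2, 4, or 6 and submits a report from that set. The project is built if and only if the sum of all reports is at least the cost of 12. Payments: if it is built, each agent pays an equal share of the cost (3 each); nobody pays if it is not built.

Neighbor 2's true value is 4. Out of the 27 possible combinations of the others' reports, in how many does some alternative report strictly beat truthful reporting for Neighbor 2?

Others report (2, 2, 2): truth gives 0; report 6 gives 1 > 0. Violating.
Others report (2, 2, 4): truth gives 1; no alternative beats it.
Others report (2, 2, 6): truth gives 1; no alternative beats it.
(Checking all 27 profiles: 1 has a profitable deviation, 26 do not.)

1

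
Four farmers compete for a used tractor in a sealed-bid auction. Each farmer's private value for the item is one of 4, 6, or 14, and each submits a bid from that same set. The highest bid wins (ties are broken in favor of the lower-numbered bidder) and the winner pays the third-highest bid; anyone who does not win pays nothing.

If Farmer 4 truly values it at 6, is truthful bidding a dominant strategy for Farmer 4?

Consider the case where Farmer 1 bids 4, Farmer 2 bids 4 and Farmer 3 bids 6.
Truthful bid 6: loses, pays 0, utility 0.
Bid 14 instead: wins, pays 4, utility 6 - 4 = 2.
Since 2 > 0, bidding 14 is strictly better here, so truthful bidding is not dominant.

No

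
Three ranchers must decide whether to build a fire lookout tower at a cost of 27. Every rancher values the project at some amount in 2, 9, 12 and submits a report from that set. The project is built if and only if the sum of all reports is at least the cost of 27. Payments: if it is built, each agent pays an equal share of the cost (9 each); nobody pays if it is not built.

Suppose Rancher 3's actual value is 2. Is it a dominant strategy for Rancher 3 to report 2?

Yes

Check each profile of the others' reports and compare truth against every alternative report.
Others report (9, 9): truth gives 0, best alternative gives -7.
Others report (9, 12): truth gives 0, best alternative gives -7.
Others report (12, 9): truth gives 0, best alternative gives -7.
Others report (12, 12): truth gives 0, best alternative gives -7.
Others report (2, 2): truth gives 0, best alternative gives 0.
Others report (2, 9): truth gives 0, best alternative gives 0.
(Remaining 3 profiles checked similarly; truth is weakly best in each.)
In every case the truthful report is at least as good as any alternative, so it is a dominant strategy.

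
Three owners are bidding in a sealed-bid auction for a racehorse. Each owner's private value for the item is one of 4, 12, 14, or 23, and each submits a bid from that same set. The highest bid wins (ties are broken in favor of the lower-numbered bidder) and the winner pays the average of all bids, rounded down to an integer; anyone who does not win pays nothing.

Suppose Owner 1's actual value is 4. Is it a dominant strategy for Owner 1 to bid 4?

Yes

Check each profile of the others' bids and compare truth against every alternative bid.
Others bid (12, 12): truth gives 0, best alternative gives -8.
Others bid (4, 12): truth gives 0, best alternative gives -5.
Others bid (12, 4): truth gives 0, best alternative gives -5.
Others bid (4, 4): truth gives 0, best alternative gives -2.
Others bid (4, 14): truth gives 0, best alternative gives 0.
Others bid (4, 23): truth gives 0, best alternative gives 0.
(Remaining 10 profiles checked similarly; truth is weakly best in each.)
In every case the truthful bid is at least as good as any alternative, so it is a dominant strategy.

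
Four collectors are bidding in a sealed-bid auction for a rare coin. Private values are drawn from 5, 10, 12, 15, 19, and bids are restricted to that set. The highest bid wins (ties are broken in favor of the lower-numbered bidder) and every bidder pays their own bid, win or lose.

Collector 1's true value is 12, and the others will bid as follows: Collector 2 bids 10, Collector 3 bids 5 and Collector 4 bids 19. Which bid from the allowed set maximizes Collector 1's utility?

5

Bid 5: loses but pays 5, utility -5.
Bid 10: loses but pays 10, utility -10.
Bid 12: loses but pays 12, utility -12.
Bid 15: loses but pays 15, utility -15.
Bid 19: wins, pays 19, utility 12 - 19 = -7.
The best choice is 5 with utility -5.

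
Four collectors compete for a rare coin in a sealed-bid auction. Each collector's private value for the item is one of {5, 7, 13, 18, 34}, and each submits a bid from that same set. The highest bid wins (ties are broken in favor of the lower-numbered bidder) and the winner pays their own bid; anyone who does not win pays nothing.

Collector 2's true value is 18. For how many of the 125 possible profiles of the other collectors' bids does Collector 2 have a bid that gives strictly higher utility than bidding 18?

Others bid (5, 5, 5): truth gives 0; bid 7 gives 11 > 0. Violating.
Others bid (5, 5, 7): truth gives 0; bid 7 gives 11 > 0. Violating.
Others bid (5, 5, 13): truth gives 0; bid 13 gives 5 > 0. Violating.
Others bid (5, 7, 5): truth gives 0; bid 7 gives 11 > 0. Violating.
Others bid (5, 5, 18): truth gives 0; no alternative beats it.
Others bid (5, 5, 34): truth gives 0; no alternative beats it.
(Checking all 125 profiles: 18 have a profitable deviation, 107 do not.)

18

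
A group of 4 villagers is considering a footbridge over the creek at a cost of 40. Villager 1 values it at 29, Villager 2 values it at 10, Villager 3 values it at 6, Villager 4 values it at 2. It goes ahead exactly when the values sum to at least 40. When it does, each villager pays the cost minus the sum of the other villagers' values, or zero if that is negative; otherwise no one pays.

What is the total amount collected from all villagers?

25

Total value 47 ≥ cost 40, so it is built.
Villager 1: others sum to 18; max(0, 40 - 18) = 22.
Villager 2: others sum to 37; max(0, 40 - 37) = 3.
Villager 3: others sum to 41; max(0, 40 - 41) = 0.
Villager 4: others sum to 45; max(0, 40 - 45) = 0.
Total collected = 22 + 3 + 0 + 0 = 25.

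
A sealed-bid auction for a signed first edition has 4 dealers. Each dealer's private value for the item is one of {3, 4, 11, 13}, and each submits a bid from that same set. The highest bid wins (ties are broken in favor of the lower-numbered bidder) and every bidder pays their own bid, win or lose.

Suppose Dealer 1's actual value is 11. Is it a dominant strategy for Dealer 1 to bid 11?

No

Consider the case where Dealer 2 bids 3, Dealer 3 bids 3 and Dealer 4 bids 3.
Truthful bid 11: wins, pays 11, utility 11 - 11 = 0.
Bid 3 instead: wins, pays 3, utility 11 - 3 = 8.
Since 8 > 0, bidding 3 is strictly better here, so truthful bidding is not dominant.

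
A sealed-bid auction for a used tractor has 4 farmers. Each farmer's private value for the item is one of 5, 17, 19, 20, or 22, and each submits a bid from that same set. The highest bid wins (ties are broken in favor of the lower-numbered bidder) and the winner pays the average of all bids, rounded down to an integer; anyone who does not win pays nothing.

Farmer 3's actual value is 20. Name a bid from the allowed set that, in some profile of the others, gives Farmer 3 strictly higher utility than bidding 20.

22

Suppose Farmer 1 bids 5, Farmer 2 bids 5 and Farmer 4 bids 22.
Bid 20: loses, pays 0, utility 0.
Bid 22: wins, pays 13, utility 20 - 13 = 7.
So bidding 22 beats truth here (7 > 0).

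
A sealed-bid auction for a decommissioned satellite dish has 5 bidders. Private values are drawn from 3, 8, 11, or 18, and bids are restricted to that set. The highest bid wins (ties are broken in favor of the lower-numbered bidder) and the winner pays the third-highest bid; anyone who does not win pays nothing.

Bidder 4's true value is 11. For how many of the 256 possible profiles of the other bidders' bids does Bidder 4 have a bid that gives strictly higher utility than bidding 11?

32

Others bid (3, 3, 3, 18): truth gives 0; bid 18 gives 8 > 0. Violating.
Others bid (3, 3, 8, 18): truth gives 0; bid 18 gives 3 > 0. Violating.
Others bid (3, 3, 11, 3): truth gives 0; bid 18 gives 8 > 0. Violating.
Others bid (3, 3, 11, 8): truth gives 0; bid 18 gives 3 > 0. Violating.
Others bid (3, 3, 3, 3): truth gives 8; no alternative beats it.
Others bid (3, 3, 3, 8): truth gives 8; no alternative beats it.
(Checking all 256 profiles: 32 have a profitable deviation, 224 do not.)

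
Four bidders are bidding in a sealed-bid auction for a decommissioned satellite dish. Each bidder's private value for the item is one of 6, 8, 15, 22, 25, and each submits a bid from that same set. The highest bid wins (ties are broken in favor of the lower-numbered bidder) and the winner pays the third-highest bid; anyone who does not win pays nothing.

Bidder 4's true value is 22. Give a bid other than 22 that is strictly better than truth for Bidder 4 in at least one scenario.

Suppose Bidder 1 bids 6, Bidder 2 bids 6 and Bidder 3 bids 22.
Bid 22: loses, pays 0, utility 0.
Bid 25: wins, pays 6, utility 22 - 6 = 16.
So bidding 25 beats truth here (16 > 0).

25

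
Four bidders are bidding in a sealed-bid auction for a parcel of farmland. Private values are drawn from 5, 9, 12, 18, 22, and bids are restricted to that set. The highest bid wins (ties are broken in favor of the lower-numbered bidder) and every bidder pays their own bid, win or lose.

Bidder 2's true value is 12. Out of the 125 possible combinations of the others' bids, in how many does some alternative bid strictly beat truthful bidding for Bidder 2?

111

Others bid (5, 5, 5): truth gives 0; bid 9 gives 3 > 0. Violating.
Others bid (5, 5, 9): truth gives 0; bid 9 gives 3 > 0. Violating.
Others bid (5, 5, 18): truth gives -12; bid 5 gives -5 > -12. Violating.
Others bid (5, 5, 22): truth gives -12; bid 5 gives -5 > -12. Violating.
Others bid (5, 5, 12): truth gives 0; no alternative beats it.
Others bid (5, 9, 12): truth gives 0; no alternative beats it.
(Checking all 125 profiles: 111 have a profitable deviation, 14 do not.)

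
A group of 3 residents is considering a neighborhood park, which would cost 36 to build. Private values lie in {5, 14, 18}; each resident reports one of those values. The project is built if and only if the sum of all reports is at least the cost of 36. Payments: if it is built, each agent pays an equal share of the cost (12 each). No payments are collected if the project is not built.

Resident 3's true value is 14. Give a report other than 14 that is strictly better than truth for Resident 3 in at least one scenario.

18

Suppose Resident 1 reports 5 and Resident 2 reports 14.
Report 14: project not built, utility 0.
Report 18: project built, pays 12, utility 14 - 12 = 2.
So reporting 18 beats truth here (2 > 0).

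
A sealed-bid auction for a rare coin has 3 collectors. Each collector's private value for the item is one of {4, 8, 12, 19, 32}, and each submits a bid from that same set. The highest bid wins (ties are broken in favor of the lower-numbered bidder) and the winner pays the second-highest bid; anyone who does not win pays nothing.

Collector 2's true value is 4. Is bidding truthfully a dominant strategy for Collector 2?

Check each profile of the others' bids and compare truth against every alternative bid.
Others bid (4, 8): truth gives 0, best alternative gives -4.
Others bid (4, 4): truth gives 0, best alternative gives 0.
Others bid (4, 12): truth gives 0, best alternative gives 0.
Others bid (4, 19): truth gives 0, best alternative gives 0.
Others bid (4, 32): truth gives 0, best alternative gives 0.
Others bid (8, 4): truth gives 0, best alternative gives 0.
(Remaining 19 profiles checked similarly; truth is weakly best in each.)
In every case the truthful bid is at least as good as any alternative, so it is a dominant strategy.

Yes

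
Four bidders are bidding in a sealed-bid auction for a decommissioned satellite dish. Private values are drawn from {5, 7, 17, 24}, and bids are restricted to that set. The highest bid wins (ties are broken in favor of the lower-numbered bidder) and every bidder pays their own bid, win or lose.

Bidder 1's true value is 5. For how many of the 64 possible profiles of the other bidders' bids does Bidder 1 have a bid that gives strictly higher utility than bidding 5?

7

Others bid (5, 5, 7): truth gives -5; bid 7 gives -2 > -5. Violating.
Others bid (5, 7, 5): truth gives -5; bid 7 gives -2 > -5. Violating.
Others bid (5, 7, 7): truth gives -5; bid 7 gives -2 > -5. Violating.
Others bid (7, 5, 5): truth gives -5; bid 7 gives -2 > -5. Violating.
Others bid (5, 5, 5): truth gives 0; no alternative beats it.
Others bid (5, 5, 17): truth gives -5; no alternative beats it.
(Checking all 64 profiles: 7 have a profitable deviation, 57 do not.)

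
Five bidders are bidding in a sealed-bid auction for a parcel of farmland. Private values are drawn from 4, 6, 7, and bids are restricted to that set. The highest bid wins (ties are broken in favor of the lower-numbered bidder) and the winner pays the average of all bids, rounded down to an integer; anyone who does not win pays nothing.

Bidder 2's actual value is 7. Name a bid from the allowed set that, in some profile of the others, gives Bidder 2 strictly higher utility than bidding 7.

Suppose Bidder 1 bids 4, Bidder 3 bids 4, Bidder 4 bids 4 and Bidder 5 bids 6.
Bid 7: wins, pays 5, utility 7 - 5 = 2.
Bid 6: wins, pays 4, utility 7 - 4 = 3.
So bidding 6 beats truth here (3 > 2).

6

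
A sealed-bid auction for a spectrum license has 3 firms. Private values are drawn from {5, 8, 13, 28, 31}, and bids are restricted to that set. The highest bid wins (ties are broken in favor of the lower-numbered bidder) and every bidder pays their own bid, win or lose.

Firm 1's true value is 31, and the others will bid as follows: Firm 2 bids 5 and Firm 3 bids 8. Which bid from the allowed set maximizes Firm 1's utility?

Bid 5: loses but pays 5, utility -5.
Bid 8: wins, pays 8, utility 31 - 8 = 23.
Bid 13: wins, pays 13, utility 31 - 13 = 18.
Bid 28: wins, pays 28, utility 31 - 28 = 3.
Bid 31: wins, pays 31, utility 31 - 31 = 0.
The best choice is 8 with utility 23.

8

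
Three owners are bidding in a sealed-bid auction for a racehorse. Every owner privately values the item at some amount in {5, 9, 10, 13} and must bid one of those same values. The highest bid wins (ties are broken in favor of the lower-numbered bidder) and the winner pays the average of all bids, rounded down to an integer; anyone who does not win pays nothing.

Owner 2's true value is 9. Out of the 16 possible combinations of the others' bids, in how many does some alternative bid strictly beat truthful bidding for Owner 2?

Others bid (5, 10): truth gives 0; bid 10 gives 1 > 0. Violating.
Others bid (9, 5): truth gives 0; bid 10 gives 1 > 0. Violating.
Others bid (5, 5): truth gives 3; no alternative beats it.
Others bid (5, 9): truth gives 2; no alternative beats it.
(Checking all 16 profiles: 2 have a profitable deviation, 14 do not.)

2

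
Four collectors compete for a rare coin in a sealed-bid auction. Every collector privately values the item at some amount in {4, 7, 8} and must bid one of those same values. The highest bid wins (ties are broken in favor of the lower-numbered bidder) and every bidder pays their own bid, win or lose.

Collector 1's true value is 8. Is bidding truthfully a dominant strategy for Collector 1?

No

Consider the case where Collector 2 bids 4, Collector 3 bids 4 and Collector 4 bids 4.
Truthful bid 8: wins, pays 8, utility 8 - 8 = 0.
Bid 4 instead: wins, pays 4, utility 8 - 4 = 4.
Since 4 > 0, bidding 4 is strictly better here, so truthful bidding is not dominant.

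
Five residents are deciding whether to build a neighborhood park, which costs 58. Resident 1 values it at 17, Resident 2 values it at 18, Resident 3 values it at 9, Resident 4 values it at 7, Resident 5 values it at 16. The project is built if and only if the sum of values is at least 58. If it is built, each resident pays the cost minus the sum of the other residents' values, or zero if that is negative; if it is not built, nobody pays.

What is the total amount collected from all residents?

24

Total value 67 ≥ cost 58, so it is built.
Resident 1: others sum to 50; max(0, 58 - 50) = 8.
Resident 2: others sum to 49; max(0, 58 - 49) = 9.
Resident 3: others sum to 58; max(0, 58 - 58) = 0.
Resident 4: others sum to 60; max(0, 58 - 60) = 0.
Resident 5: others sum to 51; max(0, 58 - 51) = 7.
Total collected = 8 + 9 + 0 + 0 + 7 = 24.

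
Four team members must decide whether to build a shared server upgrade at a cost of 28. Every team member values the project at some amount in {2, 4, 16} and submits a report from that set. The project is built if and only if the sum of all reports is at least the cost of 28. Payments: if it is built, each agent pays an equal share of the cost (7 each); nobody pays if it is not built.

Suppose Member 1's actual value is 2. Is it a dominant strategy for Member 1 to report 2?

Yes

Check each profile of the others' reports and compare truth against every alternative report.
Others report (4, 4, 16): truth gives 0, best alternative gives -5.
Others report (4, 16, 4): truth gives 0, best alternative gives -5.
Others report (16, 4, 4): truth gives 0, best alternative gives -5.
Others report (2, 16, 16): truth gives -5, best alternative gives -5.
Others report (4, 16, 16): truth gives -5, best alternative gives -5.
Others report (16, 2, 16): truth gives -5, best alternative gives -5.
(Remaining 21 profiles checked similarly; truth is weakly best in each.)
In every case the truthful report is at least as good as any alternative, so it is a dominant strategy.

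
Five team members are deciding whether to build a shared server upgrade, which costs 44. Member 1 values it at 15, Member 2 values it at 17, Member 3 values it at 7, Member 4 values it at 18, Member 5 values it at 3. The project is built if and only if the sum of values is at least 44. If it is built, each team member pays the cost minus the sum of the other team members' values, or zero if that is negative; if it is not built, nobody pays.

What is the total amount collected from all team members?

Total value 60 ≥ cost 44, so it is built.
Member 1: others sum to 45; max(0, 44 - 45) = 0.
Member 2: others sum to 43; max(0, 44 - 43) = 1.
Member 3: others sum to 53; max(0, 44 - 53) = 0.
Member 4: others sum to 42; max(0, 44 - 42) = 2.
Member 5: others sum to 57; max(0, 44 - 57) = 0.
Total collected = 0 + 1 + 0 + 2 + 0 = 3.

3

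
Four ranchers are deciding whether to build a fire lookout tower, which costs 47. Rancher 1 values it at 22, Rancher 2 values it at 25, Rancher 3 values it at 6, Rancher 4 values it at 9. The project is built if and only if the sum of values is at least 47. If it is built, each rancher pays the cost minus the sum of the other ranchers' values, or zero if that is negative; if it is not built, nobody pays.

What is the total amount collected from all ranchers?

17

Total value 62 ≥ cost 47, so it is built.
Rancher 1: others sum to 40; max(0, 47 - 40) = 7.
Rancher 2: others sum to 37; max(0, 47 - 37) = 10.
Rancher 3: others sum to 56; max(0, 47 - 56) = 0.
Rancher 4: others sum to 53; max(0, 47 - 53) = 0.
Total collected = 7 + 10 + 0 + 0 = 17.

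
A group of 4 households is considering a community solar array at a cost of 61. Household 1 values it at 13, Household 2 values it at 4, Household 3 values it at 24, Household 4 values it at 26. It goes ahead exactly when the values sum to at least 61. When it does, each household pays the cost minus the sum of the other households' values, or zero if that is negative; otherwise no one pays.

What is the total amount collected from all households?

Total value 67 ≥ cost 61, so it is built.
Household 1: others sum to 54; max(0, 61 - 54) = 7.
Household 2: others sum to 63; max(0, 61 - 63) = 0.
Household 3: others sum to 43; max(0, 61 - 43) = 18.
Household 4: others sum to 41; max(0, 61 - 41) = 20.
Total collected = 7 + 0 + 18 + 20 = 45.

45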